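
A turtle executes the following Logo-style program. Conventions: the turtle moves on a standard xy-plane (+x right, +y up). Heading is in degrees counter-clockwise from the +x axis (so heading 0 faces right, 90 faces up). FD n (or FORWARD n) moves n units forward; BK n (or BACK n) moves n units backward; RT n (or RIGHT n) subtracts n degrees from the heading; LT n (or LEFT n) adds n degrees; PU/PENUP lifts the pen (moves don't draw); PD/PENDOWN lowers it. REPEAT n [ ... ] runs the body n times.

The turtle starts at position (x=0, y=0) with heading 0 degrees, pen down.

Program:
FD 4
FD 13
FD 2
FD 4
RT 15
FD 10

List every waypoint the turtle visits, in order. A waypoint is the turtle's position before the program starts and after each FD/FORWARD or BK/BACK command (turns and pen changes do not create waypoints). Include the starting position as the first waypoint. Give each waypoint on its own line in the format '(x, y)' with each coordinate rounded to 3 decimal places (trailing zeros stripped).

Answer: (0, 0)
(4, 0)
(17, 0)
(19, 0)
(23, 0)
(32.659, -2.588)

Derivation:
Executing turtle program step by step:
Start: pos=(0,0), heading=0, pen down
FD 4: (0,0) -> (4,0) [heading=0, draw]
FD 13: (4,0) -> (17,0) [heading=0, draw]
FD 2: (17,0) -> (19,0) [heading=0, draw]
FD 4: (19,0) -> (23,0) [heading=0, draw]
RT 15: heading 0 -> 345
FD 10: (23,0) -> (32.659,-2.588) [heading=345, draw]
Final: pos=(32.659,-2.588), heading=345, 5 segment(s) drawn
Waypoints (6 total):
(0, 0)
(4, 0)
(17, 0)
(19, 0)
(23, 0)
(32.659, -2.588)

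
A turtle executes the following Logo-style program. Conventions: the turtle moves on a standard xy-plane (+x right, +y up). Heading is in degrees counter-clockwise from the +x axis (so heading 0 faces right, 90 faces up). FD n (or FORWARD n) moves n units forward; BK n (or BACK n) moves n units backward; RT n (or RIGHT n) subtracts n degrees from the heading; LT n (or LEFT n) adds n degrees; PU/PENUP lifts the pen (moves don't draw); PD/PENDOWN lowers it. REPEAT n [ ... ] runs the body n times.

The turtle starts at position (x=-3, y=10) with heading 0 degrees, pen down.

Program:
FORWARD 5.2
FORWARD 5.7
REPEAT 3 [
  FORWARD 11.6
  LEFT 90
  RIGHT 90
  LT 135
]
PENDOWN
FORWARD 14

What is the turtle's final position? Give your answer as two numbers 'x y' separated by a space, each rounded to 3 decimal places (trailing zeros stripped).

Executing turtle program step by step:
Start: pos=(-3,10), heading=0, pen down
FD 5.2: (-3,10) -> (2.2,10) [heading=0, draw]
FD 5.7: (2.2,10) -> (7.9,10) [heading=0, draw]
REPEAT 3 [
  -- iteration 1/3 --
  FD 11.6: (7.9,10) -> (19.5,10) [heading=0, draw]
  LT 90: heading 0 -> 90
  RT 90: heading 90 -> 0
  LT 135: heading 0 -> 135
  -- iteration 2/3 --
  FD 11.6: (19.5,10) -> (11.298,18.202) [heading=135, draw]
  LT 90: heading 135 -> 225
  RT 90: heading 225 -> 135
  LT 135: heading 135 -> 270
  -- iteration 3/3 --
  FD 11.6: (11.298,18.202) -> (11.298,6.602) [heading=270, draw]
  LT 90: heading 270 -> 0
  RT 90: heading 0 -> 270
  LT 135: heading 270 -> 45
]
PD: pen down
FD 14: (11.298,6.602) -> (21.197,16.502) [heading=45, draw]
Final: pos=(21.197,16.502), heading=45, 6 segment(s) drawn

Answer: 21.197 16.502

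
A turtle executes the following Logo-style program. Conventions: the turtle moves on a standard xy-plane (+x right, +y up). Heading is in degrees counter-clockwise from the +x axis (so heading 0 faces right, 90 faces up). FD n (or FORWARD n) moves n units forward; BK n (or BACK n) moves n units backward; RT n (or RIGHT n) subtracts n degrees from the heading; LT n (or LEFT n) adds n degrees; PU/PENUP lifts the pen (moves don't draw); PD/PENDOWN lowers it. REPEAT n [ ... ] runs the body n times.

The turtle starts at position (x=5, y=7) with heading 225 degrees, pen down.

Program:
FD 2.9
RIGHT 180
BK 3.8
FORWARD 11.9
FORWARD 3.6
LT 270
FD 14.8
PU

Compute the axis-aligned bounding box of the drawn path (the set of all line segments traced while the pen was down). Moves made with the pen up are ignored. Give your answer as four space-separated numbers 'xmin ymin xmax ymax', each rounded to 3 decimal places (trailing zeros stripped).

Answer: 0.262 2.262 21.688 13.223

Derivation:
Executing turtle program step by step:
Start: pos=(5,7), heading=225, pen down
FD 2.9: (5,7) -> (2.949,4.949) [heading=225, draw]
RT 180: heading 225 -> 45
BK 3.8: (2.949,4.949) -> (0.262,2.262) [heading=45, draw]
FD 11.9: (0.262,2.262) -> (8.677,10.677) [heading=45, draw]
FD 3.6: (8.677,10.677) -> (11.223,13.223) [heading=45, draw]
LT 270: heading 45 -> 315
FD 14.8: (11.223,13.223) -> (21.688,2.757) [heading=315, draw]
PU: pen up
Final: pos=(21.688,2.757), heading=315, 5 segment(s) drawn

Segment endpoints: x in {0.262, 2.949, 5, 8.677, 11.223, 21.688}, y in {2.262, 2.757, 4.949, 7, 10.677, 13.223}
xmin=0.262, ymin=2.262, xmax=21.688, ymax=13.223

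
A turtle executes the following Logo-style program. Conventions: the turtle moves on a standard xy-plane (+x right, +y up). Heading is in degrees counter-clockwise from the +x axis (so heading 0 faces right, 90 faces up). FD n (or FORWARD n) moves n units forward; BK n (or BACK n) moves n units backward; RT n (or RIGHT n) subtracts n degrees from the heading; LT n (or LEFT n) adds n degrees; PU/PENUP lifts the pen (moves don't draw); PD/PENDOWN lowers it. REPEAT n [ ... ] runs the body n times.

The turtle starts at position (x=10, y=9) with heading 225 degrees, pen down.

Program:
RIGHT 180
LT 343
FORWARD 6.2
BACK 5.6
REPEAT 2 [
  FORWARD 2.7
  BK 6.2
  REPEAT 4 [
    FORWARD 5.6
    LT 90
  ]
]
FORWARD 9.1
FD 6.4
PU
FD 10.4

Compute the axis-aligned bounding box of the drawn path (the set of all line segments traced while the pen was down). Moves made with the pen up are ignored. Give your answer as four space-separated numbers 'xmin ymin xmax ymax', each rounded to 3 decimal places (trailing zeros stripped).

Executing turtle program step by step:
Start: pos=(10,9), heading=225, pen down
RT 180: heading 225 -> 45
LT 343: heading 45 -> 28
FD 6.2: (10,9) -> (15.474,11.911) [heading=28, draw]
BK 5.6: (15.474,11.911) -> (10.53,9.282) [heading=28, draw]
REPEAT 2 [
  -- iteration 1/2 --
  FD 2.7: (10.53,9.282) -> (12.914,10.549) [heading=28, draw]
  BK 6.2: (12.914,10.549) -> (7.439,7.639) [heading=28, draw]
  REPEAT 4 [
    -- iteration 1/4 --
    FD 5.6: (7.439,7.639) -> (12.384,10.268) [heading=28, draw]
    LT 90: heading 28 -> 118
    -- iteration 2/4 --
    FD 5.6: (12.384,10.268) -> (9.755,15.212) [heading=118, draw]
    LT 90: heading 118 -> 208
    -- iteration 3/4 --
    FD 5.6: (9.755,15.212) -> (4.81,12.583) [heading=208, draw]
    LT 90: heading 208 -> 298
    -- iteration 4/4 --
    FD 5.6: (4.81,12.583) -> (7.439,7.639) [heading=298, draw]
    LT 90: heading 298 -> 28
  ]
  -- iteration 2/2 --
  FD 2.7: (7.439,7.639) -> (9.823,8.906) [heading=28, draw]
  BK 6.2: (9.823,8.906) -> (4.349,5.995) [heading=28, draw]
  REPEAT 4 [
    -- iteration 1/4 --
    FD 5.6: (4.349,5.995) -> (9.294,8.624) [heading=28, draw]
    LT 90: heading 28 -> 118
    -- iteration 2/4 --
    FD 5.6: (9.294,8.624) -> (6.665,13.569) [heading=118, draw]
    LT 90: heading 118 -> 208
    -- iteration 3/4 --
    FD 5.6: (6.665,13.569) -> (1.72,10.94) [heading=208, draw]
    LT 90: heading 208 -> 298
    -- iteration 4/4 --
    FD 5.6: (1.72,10.94) -> (4.349,5.995) [heading=298, draw]
    LT 90: heading 298 -> 28
  ]
]
FD 9.1: (4.349,5.995) -> (12.384,10.268) [heading=28, draw]
FD 6.4: (12.384,10.268) -> (18.035,13.272) [heading=28, draw]
PU: pen up
FD 10.4: (18.035,13.272) -> (27.217,18.155) [heading=28, move]
Final: pos=(27.217,18.155), heading=28, 16 segment(s) drawn

Segment endpoints: x in {1.72, 4.349, 4.349, 4.81, 6.665, 7.439, 7.439, 9.294, 9.755, 9.823, 10, 10.53, 12.384, 12.384, 12.914, 15.474, 18.035}, y in {5.995, 5.995, 7.639, 7.639, 8.624, 8.906, 9, 9.282, 10.268, 10.268, 10.549, 10.94, 11.911, 12.583, 13.272, 13.569, 15.212}
xmin=1.72, ymin=5.995, xmax=18.035, ymax=15.212

Answer: 1.72 5.995 18.035 15.212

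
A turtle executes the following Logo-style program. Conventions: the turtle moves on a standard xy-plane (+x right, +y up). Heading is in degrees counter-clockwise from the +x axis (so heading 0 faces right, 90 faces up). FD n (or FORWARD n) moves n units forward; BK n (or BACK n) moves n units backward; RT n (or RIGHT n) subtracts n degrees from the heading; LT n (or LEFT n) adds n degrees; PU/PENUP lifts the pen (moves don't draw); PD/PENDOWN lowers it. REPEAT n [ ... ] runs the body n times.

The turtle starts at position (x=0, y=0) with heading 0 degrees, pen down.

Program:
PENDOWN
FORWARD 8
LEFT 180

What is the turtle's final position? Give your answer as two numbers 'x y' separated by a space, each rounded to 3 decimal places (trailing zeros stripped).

Answer: 8 0

Derivation:
Executing turtle program step by step:
Start: pos=(0,0), heading=0, pen down
PD: pen down
FD 8: (0,0) -> (8,0) [heading=0, draw]
LT 180: heading 0 -> 180
Final: pos=(8,0), heading=180, 1 segment(s) drawn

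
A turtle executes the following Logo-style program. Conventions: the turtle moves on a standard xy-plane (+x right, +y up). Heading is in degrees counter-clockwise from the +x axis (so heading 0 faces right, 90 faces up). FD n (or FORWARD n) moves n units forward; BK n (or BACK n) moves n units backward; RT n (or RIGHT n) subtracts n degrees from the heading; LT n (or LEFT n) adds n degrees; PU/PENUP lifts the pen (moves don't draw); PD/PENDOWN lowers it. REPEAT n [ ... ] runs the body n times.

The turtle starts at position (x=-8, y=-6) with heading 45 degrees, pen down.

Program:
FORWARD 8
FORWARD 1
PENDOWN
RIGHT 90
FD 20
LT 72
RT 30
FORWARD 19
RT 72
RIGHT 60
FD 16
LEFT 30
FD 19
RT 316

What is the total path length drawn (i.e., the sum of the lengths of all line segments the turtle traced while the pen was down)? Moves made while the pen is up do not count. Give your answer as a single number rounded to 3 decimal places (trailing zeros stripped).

Executing turtle program step by step:
Start: pos=(-8,-6), heading=45, pen down
FD 8: (-8,-6) -> (-2.343,-0.343) [heading=45, draw]
FD 1: (-2.343,-0.343) -> (-1.636,0.364) [heading=45, draw]
PD: pen down
RT 90: heading 45 -> 315
FD 20: (-1.636,0.364) -> (12.506,-13.778) [heading=315, draw]
LT 72: heading 315 -> 27
RT 30: heading 27 -> 357
FD 19: (12.506,-13.778) -> (31.48,-14.773) [heading=357, draw]
RT 72: heading 357 -> 285
RT 60: heading 285 -> 225
FD 16: (31.48,-14.773) -> (20.166,-26.086) [heading=225, draw]
LT 30: heading 225 -> 255
FD 19: (20.166,-26.086) -> (15.249,-44.439) [heading=255, draw]
RT 316: heading 255 -> 299
Final: pos=(15.249,-44.439), heading=299, 6 segment(s) drawn

Segment lengths:
  seg 1: (-8,-6) -> (-2.343,-0.343), length = 8
  seg 2: (-2.343,-0.343) -> (-1.636,0.364), length = 1
  seg 3: (-1.636,0.364) -> (12.506,-13.778), length = 20
  seg 4: (12.506,-13.778) -> (31.48,-14.773), length = 19
  seg 5: (31.48,-14.773) -> (20.166,-26.086), length = 16
  seg 6: (20.166,-26.086) -> (15.249,-44.439), length = 19
Total = 83

Answer: 83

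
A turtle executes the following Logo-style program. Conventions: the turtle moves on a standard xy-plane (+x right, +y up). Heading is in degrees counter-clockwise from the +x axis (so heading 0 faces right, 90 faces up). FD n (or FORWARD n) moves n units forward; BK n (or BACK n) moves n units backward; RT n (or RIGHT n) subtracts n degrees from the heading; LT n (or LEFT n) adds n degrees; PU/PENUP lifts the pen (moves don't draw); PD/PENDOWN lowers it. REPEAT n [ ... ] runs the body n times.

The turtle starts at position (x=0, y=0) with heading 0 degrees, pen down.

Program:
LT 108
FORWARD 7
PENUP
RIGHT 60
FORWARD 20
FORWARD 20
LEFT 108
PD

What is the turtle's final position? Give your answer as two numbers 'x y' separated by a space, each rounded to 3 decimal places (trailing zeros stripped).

Answer: 24.602 36.383

Derivation:
Executing turtle program step by step:
Start: pos=(0,0), heading=0, pen down
LT 108: heading 0 -> 108
FD 7: (0,0) -> (-2.163,6.657) [heading=108, draw]
PU: pen up
RT 60: heading 108 -> 48
FD 20: (-2.163,6.657) -> (11.219,21.52) [heading=48, move]
FD 20: (11.219,21.52) -> (24.602,36.383) [heading=48, move]
LT 108: heading 48 -> 156
PD: pen down
Final: pos=(24.602,36.383), heading=156, 1 segment(s) drawn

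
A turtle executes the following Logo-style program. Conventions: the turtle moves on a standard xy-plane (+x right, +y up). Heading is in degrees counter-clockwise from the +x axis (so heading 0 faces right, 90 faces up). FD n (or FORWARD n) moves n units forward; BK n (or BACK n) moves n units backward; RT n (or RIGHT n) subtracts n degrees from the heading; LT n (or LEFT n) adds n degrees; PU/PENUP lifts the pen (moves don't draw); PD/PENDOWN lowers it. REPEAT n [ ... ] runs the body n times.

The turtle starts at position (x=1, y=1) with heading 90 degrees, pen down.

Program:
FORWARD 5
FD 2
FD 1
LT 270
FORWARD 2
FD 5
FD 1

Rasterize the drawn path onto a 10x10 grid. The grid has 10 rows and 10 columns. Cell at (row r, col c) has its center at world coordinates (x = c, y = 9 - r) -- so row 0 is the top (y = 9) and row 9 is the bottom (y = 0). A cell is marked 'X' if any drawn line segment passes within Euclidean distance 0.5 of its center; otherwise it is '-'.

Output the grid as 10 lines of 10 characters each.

Segment 0: (1,1) -> (1,6)
Segment 1: (1,6) -> (1,8)
Segment 2: (1,8) -> (1,9)
Segment 3: (1,9) -> (3,9)
Segment 4: (3,9) -> (8,9)
Segment 5: (8,9) -> (9,9)

Answer: -XXXXXXXXX
-X--------
-X--------
-X--------
-X--------
-X--------
-X--------
-X--------
-X--------
----------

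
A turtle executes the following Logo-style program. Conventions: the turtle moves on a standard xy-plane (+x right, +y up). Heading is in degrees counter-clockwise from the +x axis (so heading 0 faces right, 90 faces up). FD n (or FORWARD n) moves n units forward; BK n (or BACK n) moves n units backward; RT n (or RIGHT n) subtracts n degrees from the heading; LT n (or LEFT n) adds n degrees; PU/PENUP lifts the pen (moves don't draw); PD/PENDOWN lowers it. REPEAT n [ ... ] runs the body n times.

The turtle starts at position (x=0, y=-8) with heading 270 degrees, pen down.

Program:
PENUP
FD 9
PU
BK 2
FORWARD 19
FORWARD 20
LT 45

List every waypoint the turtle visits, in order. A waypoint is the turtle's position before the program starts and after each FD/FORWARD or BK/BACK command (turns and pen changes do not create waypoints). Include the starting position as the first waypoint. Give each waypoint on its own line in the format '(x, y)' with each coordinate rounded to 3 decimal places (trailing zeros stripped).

Executing turtle program step by step:
Start: pos=(0,-8), heading=270, pen down
PU: pen up
FD 9: (0,-8) -> (0,-17) [heading=270, move]
PU: pen up
BK 2: (0,-17) -> (0,-15) [heading=270, move]
FD 19: (0,-15) -> (0,-34) [heading=270, move]
FD 20: (0,-34) -> (0,-54) [heading=270, move]
LT 45: heading 270 -> 315
Final: pos=(0,-54), heading=315, 0 segment(s) drawn
Waypoints (5 total):
(0, -8)
(0, -17)
(0, -15)
(0, -34)
(0, -54)

Answer: (0, -8)
(0, -17)
(0, -15)
(0, -34)
(0, -54)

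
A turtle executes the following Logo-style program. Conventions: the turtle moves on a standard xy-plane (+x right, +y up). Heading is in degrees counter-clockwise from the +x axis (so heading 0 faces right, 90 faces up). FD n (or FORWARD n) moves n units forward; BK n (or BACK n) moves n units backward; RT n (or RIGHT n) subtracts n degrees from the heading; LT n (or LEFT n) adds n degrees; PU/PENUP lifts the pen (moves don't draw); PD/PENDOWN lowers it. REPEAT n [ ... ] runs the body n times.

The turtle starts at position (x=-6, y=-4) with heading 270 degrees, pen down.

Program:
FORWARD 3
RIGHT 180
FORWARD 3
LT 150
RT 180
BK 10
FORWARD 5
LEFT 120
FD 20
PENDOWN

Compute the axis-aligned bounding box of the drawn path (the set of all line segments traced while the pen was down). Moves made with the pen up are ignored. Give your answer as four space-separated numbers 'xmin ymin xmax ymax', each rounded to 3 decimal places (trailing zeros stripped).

Executing turtle program step by step:
Start: pos=(-6,-4), heading=270, pen down
FD 3: (-6,-4) -> (-6,-7) [heading=270, draw]
RT 180: heading 270 -> 90
FD 3: (-6,-7) -> (-6,-4) [heading=90, draw]
LT 150: heading 90 -> 240
RT 180: heading 240 -> 60
BK 10: (-6,-4) -> (-11,-12.66) [heading=60, draw]
FD 5: (-11,-12.66) -> (-8.5,-8.33) [heading=60, draw]
LT 120: heading 60 -> 180
FD 20: (-8.5,-8.33) -> (-28.5,-8.33) [heading=180, draw]
PD: pen down
Final: pos=(-28.5,-8.33), heading=180, 5 segment(s) drawn

Segment endpoints: x in {-28.5, -11, -8.5, -6, -6}, y in {-12.66, -8.33, -8.33, -7, -4}
xmin=-28.5, ymin=-12.66, xmax=-6, ymax=-4

Answer: -28.5 -12.66 -6 -4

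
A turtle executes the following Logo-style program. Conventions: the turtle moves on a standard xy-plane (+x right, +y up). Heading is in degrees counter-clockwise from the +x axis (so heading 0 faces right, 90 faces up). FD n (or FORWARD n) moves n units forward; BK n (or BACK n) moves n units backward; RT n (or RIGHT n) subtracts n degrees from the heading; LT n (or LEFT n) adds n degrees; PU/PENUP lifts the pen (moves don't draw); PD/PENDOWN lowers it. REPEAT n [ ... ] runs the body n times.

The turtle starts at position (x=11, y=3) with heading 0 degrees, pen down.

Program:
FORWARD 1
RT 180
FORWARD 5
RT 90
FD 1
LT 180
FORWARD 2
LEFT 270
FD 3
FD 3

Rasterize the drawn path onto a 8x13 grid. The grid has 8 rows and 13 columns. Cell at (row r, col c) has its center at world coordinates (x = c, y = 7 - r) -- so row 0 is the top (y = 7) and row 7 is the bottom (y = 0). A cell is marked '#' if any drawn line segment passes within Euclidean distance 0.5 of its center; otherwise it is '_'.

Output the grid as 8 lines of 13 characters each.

Segment 0: (11,3) -> (12,3)
Segment 1: (12,3) -> (7,3)
Segment 2: (7,3) -> (7,4)
Segment 3: (7,4) -> (7,2)
Segment 4: (7,2) -> (4,2)
Segment 5: (4,2) -> (1,2)

Answer: _____________
_____________
_____________
_______#_____
_______######
_#######_____
_____________
_____________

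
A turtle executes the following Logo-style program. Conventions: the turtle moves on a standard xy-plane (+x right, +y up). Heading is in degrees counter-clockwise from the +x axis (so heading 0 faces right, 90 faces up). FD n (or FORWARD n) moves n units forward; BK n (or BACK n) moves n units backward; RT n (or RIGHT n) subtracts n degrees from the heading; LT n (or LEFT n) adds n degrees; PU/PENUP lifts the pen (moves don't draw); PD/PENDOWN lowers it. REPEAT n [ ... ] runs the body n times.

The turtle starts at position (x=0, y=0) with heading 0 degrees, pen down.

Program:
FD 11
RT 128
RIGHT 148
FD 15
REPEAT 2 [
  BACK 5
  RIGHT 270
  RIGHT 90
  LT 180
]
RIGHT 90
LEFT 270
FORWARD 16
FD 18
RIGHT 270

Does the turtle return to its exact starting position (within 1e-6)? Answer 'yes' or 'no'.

Executing turtle program step by step:
Start: pos=(0,0), heading=0, pen down
FD 11: (0,0) -> (11,0) [heading=0, draw]
RT 128: heading 0 -> 232
RT 148: heading 232 -> 84
FD 15: (11,0) -> (12.568,14.918) [heading=84, draw]
REPEAT 2 [
  -- iteration 1/2 --
  BK 5: (12.568,14.918) -> (12.045,9.945) [heading=84, draw]
  RT 270: heading 84 -> 174
  RT 90: heading 174 -> 84
  LT 180: heading 84 -> 264
  -- iteration 2/2 --
  BK 5: (12.045,9.945) -> (12.568,14.918) [heading=264, draw]
  RT 270: heading 264 -> 354
  RT 90: heading 354 -> 264
  LT 180: heading 264 -> 84
]
RT 90: heading 84 -> 354
LT 270: heading 354 -> 264
FD 16: (12.568,14.918) -> (10.895,-0.995) [heading=264, draw]
FD 18: (10.895,-0.995) -> (9.014,-18.896) [heading=264, draw]
RT 270: heading 264 -> 354
Final: pos=(9.014,-18.896), heading=354, 6 segment(s) drawn

Start position: (0, 0)
Final position: (9.014, -18.896)
Distance = 20.936; >= 1e-6 -> NOT closed

Answer: no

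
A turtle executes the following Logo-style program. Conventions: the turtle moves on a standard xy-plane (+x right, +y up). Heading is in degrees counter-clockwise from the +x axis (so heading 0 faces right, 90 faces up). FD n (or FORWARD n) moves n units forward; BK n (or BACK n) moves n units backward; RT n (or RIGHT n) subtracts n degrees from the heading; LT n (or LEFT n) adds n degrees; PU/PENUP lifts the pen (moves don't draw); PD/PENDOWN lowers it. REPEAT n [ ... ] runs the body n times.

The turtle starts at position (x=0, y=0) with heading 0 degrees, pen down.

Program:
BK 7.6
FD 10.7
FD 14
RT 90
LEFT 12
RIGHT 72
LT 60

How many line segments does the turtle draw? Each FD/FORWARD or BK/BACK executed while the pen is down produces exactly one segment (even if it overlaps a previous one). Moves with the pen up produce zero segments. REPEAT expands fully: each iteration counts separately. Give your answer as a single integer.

Answer: 3

Derivation:
Executing turtle program step by step:
Start: pos=(0,0), heading=0, pen down
BK 7.6: (0,0) -> (-7.6,0) [heading=0, draw]
FD 10.7: (-7.6,0) -> (3.1,0) [heading=0, draw]
FD 14: (3.1,0) -> (17.1,0) [heading=0, draw]
RT 90: heading 0 -> 270
LT 12: heading 270 -> 282
RT 72: heading 282 -> 210
LT 60: heading 210 -> 270
Final: pos=(17.1,0), heading=270, 3 segment(s) drawn
Segments drawn: 3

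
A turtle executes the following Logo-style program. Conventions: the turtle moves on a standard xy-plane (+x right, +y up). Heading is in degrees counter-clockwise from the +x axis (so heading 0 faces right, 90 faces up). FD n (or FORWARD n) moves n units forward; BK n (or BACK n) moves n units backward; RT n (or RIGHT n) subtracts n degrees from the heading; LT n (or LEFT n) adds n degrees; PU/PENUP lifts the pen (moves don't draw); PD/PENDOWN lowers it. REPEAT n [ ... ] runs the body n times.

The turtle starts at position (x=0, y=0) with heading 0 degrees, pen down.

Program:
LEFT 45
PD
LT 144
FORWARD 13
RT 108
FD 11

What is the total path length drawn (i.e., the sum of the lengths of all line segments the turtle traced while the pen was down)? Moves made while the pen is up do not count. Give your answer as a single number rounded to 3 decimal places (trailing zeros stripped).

Answer: 24

Derivation:
Executing turtle program step by step:
Start: pos=(0,0), heading=0, pen down
LT 45: heading 0 -> 45
PD: pen down
LT 144: heading 45 -> 189
FD 13: (0,0) -> (-12.84,-2.034) [heading=189, draw]
RT 108: heading 189 -> 81
FD 11: (-12.84,-2.034) -> (-11.119,8.831) [heading=81, draw]
Final: pos=(-11.119,8.831), heading=81, 2 segment(s) drawn

Segment lengths:
  seg 1: (0,0) -> (-12.84,-2.034), length = 13
  seg 2: (-12.84,-2.034) -> (-11.119,8.831), length = 11
Total = 24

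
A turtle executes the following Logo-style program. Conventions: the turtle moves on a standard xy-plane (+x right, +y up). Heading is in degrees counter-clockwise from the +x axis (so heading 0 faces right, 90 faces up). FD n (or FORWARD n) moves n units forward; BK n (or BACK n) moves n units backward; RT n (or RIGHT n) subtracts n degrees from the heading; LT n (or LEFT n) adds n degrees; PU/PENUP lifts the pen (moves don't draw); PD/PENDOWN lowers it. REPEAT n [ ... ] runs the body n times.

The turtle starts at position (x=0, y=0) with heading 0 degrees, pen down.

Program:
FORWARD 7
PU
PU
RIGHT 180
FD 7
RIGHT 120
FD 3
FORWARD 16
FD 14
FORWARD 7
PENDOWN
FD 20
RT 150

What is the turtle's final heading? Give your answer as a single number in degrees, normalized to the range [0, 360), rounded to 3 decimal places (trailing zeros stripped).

Executing turtle program step by step:
Start: pos=(0,0), heading=0, pen down
FD 7: (0,0) -> (7,0) [heading=0, draw]
PU: pen up
PU: pen up
RT 180: heading 0 -> 180
FD 7: (7,0) -> (0,0) [heading=180, move]
RT 120: heading 180 -> 60
FD 3: (0,0) -> (1.5,2.598) [heading=60, move]
FD 16: (1.5,2.598) -> (9.5,16.454) [heading=60, move]
FD 14: (9.5,16.454) -> (16.5,28.579) [heading=60, move]
FD 7: (16.5,28.579) -> (20,34.641) [heading=60, move]
PD: pen down
FD 20: (20,34.641) -> (30,51.962) [heading=60, draw]
RT 150: heading 60 -> 270
Final: pos=(30,51.962), heading=270, 2 segment(s) drawn

Answer: 270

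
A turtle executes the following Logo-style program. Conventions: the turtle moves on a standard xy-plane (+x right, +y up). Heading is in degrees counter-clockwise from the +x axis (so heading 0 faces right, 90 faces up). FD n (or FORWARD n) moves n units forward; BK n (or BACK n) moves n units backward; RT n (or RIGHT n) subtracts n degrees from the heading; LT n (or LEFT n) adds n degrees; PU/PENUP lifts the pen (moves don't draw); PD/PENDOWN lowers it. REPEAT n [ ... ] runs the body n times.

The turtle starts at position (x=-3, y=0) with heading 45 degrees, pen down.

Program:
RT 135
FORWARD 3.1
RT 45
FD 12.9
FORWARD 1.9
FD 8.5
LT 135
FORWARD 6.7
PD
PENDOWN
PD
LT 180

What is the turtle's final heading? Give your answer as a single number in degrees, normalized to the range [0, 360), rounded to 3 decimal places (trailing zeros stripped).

Answer: 180

Derivation:
Executing turtle program step by step:
Start: pos=(-3,0), heading=45, pen down
RT 135: heading 45 -> 270
FD 3.1: (-3,0) -> (-3,-3.1) [heading=270, draw]
RT 45: heading 270 -> 225
FD 12.9: (-3,-3.1) -> (-12.122,-12.222) [heading=225, draw]
FD 1.9: (-12.122,-12.222) -> (-13.465,-13.565) [heading=225, draw]
FD 8.5: (-13.465,-13.565) -> (-19.476,-19.576) [heading=225, draw]
LT 135: heading 225 -> 0
FD 6.7: (-19.476,-19.576) -> (-12.776,-19.576) [heading=0, draw]
PD: pen down
PD: pen down
PD: pen down
LT 180: heading 0 -> 180
Final: pos=(-12.776,-19.576), heading=180, 5 segment(s) drawn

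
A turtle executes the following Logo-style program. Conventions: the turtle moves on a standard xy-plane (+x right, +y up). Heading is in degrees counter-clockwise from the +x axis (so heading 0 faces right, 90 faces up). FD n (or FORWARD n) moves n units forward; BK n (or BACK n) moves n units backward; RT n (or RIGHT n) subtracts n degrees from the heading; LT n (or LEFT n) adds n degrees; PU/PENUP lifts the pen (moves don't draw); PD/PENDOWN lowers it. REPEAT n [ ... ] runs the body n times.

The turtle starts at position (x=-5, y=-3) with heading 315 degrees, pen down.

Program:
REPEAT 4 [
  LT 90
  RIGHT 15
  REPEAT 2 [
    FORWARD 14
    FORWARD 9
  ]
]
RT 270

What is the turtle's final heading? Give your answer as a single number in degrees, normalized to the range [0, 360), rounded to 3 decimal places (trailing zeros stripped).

Executing turtle program step by step:
Start: pos=(-5,-3), heading=315, pen down
REPEAT 4 [
  -- iteration 1/4 --
  LT 90: heading 315 -> 45
  RT 15: heading 45 -> 30
  REPEAT 2 [
    -- iteration 1/2 --
    FD 14: (-5,-3) -> (7.124,4) [heading=30, draw]
    FD 9: (7.124,4) -> (14.919,8.5) [heading=30, draw]
    -- iteration 2/2 --
    FD 14: (14.919,8.5) -> (27.043,15.5) [heading=30, draw]
    FD 9: (27.043,15.5) -> (34.837,20) [heading=30, draw]
  ]
  -- iteration 2/4 --
  LT 90: heading 30 -> 120
  RT 15: heading 120 -> 105
  REPEAT 2 [
    -- iteration 1/2 --
    FD 14: (34.837,20) -> (31.214,33.523) [heading=105, draw]
    FD 9: (31.214,33.523) -> (28.884,42.216) [heading=105, draw]
    -- iteration 2/2 --
    FD 14: (28.884,42.216) -> (25.261,55.739) [heading=105, draw]
    FD 9: (25.261,55.739) -> (22.931,64.433) [heading=105, draw]
  ]
  -- iteration 3/4 --
  LT 90: heading 105 -> 195
  RT 15: heading 195 -> 180
  REPEAT 2 [
    -- iteration 1/2 --
    FD 14: (22.931,64.433) -> (8.931,64.433) [heading=180, draw]
    FD 9: (8.931,64.433) -> (-0.069,64.433) [heading=180, draw]
    -- iteration 2/2 --
    FD 14: (-0.069,64.433) -> (-14.069,64.433) [heading=180, draw]
    FD 9: (-14.069,64.433) -> (-23.069,64.433) [heading=180, draw]
  ]
  -- iteration 4/4 --
  LT 90: heading 180 -> 270
  RT 15: heading 270 -> 255
  REPEAT 2 [
    -- iteration 1/2 --
    FD 14: (-23.069,64.433) -> (-26.692,50.91) [heading=255, draw]
    FD 9: (-26.692,50.91) -> (-29.021,42.216) [heading=255, draw]
    -- iteration 2/2 --
    FD 14: (-29.021,42.216) -> (-32.645,28.693) [heading=255, draw]
    FD 9: (-32.645,28.693) -> (-34.974,20) [heading=255, draw]
  ]
]
RT 270: heading 255 -> 345
Final: pos=(-34.974,20), heading=345, 16 segment(s) drawn

Answer: 345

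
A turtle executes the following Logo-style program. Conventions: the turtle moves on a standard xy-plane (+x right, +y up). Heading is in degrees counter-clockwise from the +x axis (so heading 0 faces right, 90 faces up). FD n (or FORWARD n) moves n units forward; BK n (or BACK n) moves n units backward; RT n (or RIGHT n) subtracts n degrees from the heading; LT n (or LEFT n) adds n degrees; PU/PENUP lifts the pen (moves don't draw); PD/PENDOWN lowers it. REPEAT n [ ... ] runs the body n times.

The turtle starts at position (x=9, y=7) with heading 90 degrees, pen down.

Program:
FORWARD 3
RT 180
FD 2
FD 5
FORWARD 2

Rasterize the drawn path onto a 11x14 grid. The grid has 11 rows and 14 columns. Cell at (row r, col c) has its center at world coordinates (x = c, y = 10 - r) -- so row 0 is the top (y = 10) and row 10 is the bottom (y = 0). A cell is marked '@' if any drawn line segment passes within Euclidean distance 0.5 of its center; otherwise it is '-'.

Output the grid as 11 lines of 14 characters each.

Answer: ---------@----
---------@----
---------@----
---------@----
---------@----
---------@----
---------@----
---------@----
---------@----
---------@----
--------------

Derivation:
Segment 0: (9,7) -> (9,10)
Segment 1: (9,10) -> (9,8)
Segment 2: (9,8) -> (9,3)
Segment 3: (9,3) -> (9,1)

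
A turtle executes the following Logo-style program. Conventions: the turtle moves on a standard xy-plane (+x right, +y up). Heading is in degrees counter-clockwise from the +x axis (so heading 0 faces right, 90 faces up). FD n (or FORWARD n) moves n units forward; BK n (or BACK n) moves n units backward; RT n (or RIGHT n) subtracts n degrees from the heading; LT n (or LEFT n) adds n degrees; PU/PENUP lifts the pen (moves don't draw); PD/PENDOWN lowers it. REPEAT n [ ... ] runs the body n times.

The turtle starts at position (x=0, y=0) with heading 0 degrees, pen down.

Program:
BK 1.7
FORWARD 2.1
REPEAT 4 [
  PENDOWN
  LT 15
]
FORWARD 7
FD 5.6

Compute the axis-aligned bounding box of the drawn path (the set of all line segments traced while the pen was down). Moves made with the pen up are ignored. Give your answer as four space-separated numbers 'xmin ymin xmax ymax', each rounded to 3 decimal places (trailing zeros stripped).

Executing turtle program step by step:
Start: pos=(0,0), heading=0, pen down
BK 1.7: (0,0) -> (-1.7,0) [heading=0, draw]
FD 2.1: (-1.7,0) -> (0.4,0) [heading=0, draw]
REPEAT 4 [
  -- iteration 1/4 --
  PD: pen down
  LT 15: heading 0 -> 15
  -- iteration 2/4 --
  PD: pen down
  LT 15: heading 15 -> 30
  -- iteration 3/4 --
  PD: pen down
  LT 15: heading 30 -> 45
  -- iteration 4/4 --
  PD: pen down
  LT 15: heading 45 -> 60
]
FD 7: (0.4,0) -> (3.9,6.062) [heading=60, draw]
FD 5.6: (3.9,6.062) -> (6.7,10.912) [heading=60, draw]
Final: pos=(6.7,10.912), heading=60, 4 segment(s) drawn

Segment endpoints: x in {-1.7, 0, 0.4, 3.9, 6.7}, y in {0, 6.062, 10.912}
xmin=-1.7, ymin=0, xmax=6.7, ymax=10.912

Answer: -1.7 0 6.7 10.912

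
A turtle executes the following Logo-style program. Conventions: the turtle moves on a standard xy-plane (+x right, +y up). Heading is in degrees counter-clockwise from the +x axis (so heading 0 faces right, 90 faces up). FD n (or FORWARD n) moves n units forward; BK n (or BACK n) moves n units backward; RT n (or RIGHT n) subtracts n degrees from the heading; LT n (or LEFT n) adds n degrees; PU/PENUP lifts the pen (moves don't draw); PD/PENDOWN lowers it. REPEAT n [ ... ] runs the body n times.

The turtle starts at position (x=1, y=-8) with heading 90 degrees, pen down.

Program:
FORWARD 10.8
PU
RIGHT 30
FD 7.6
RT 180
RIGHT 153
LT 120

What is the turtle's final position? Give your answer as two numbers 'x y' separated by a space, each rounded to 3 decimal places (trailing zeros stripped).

Executing turtle program step by step:
Start: pos=(1,-8), heading=90, pen down
FD 10.8: (1,-8) -> (1,2.8) [heading=90, draw]
PU: pen up
RT 30: heading 90 -> 60
FD 7.6: (1,2.8) -> (4.8,9.382) [heading=60, move]
RT 180: heading 60 -> 240
RT 153: heading 240 -> 87
LT 120: heading 87 -> 207
Final: pos=(4.8,9.382), heading=207, 1 segment(s) drawn

Answer: 4.8 9.382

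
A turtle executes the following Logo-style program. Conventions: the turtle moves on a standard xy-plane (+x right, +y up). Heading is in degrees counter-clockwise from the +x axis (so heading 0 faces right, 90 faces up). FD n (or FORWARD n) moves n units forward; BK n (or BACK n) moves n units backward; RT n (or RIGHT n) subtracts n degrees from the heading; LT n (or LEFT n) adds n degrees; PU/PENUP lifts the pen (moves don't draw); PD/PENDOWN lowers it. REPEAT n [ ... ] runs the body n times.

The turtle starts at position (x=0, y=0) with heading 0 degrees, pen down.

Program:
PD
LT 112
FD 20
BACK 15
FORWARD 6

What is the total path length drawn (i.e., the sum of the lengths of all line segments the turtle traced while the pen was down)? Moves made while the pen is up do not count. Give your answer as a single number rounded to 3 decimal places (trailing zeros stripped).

Executing turtle program step by step:
Start: pos=(0,0), heading=0, pen down
PD: pen down
LT 112: heading 0 -> 112
FD 20: (0,0) -> (-7.492,18.544) [heading=112, draw]
BK 15: (-7.492,18.544) -> (-1.873,4.636) [heading=112, draw]
FD 6: (-1.873,4.636) -> (-4.121,10.199) [heading=112, draw]
Final: pos=(-4.121,10.199), heading=112, 3 segment(s) drawn

Segment lengths:
  seg 1: (0,0) -> (-7.492,18.544), length = 20
  seg 2: (-7.492,18.544) -> (-1.873,4.636), length = 15
  seg 3: (-1.873,4.636) -> (-4.121,10.199), length = 6
Total = 41

Answer: 41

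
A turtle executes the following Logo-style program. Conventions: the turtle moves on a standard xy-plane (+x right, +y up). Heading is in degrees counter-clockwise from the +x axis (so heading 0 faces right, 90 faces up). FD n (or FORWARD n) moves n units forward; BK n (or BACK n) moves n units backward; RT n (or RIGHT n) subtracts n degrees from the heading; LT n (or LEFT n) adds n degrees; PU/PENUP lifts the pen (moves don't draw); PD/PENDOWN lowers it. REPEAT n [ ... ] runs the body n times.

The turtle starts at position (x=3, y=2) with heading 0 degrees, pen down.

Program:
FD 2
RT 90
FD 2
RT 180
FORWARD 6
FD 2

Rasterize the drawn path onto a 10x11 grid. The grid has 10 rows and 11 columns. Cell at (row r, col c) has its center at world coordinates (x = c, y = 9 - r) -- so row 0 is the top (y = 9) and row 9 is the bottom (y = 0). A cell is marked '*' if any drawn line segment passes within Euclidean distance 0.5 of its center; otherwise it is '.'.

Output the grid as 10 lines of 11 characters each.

Segment 0: (3,2) -> (5,2)
Segment 1: (5,2) -> (5,0)
Segment 2: (5,0) -> (5,6)
Segment 3: (5,6) -> (5,8)

Answer: ...........
.....*.....
.....*.....
.....*.....
.....*.....
.....*.....
.....*.....
...***.....
.....*.....
.....*.....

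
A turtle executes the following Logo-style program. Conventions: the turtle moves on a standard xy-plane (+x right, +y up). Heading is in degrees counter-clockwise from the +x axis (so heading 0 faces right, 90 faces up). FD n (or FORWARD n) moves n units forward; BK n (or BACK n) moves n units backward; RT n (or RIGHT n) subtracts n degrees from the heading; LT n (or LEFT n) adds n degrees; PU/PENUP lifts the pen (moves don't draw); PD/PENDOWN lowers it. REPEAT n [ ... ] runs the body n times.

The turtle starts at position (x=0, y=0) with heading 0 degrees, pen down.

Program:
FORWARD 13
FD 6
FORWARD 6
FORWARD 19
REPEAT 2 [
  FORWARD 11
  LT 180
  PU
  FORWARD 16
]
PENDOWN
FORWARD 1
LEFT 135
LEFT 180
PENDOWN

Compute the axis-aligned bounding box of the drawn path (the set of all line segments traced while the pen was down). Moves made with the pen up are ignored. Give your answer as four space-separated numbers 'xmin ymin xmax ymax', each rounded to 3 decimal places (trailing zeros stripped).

Answer: 0 0 55 0

Derivation:
Executing turtle program step by step:
Start: pos=(0,0), heading=0, pen down
FD 13: (0,0) -> (13,0) [heading=0, draw]
FD 6: (13,0) -> (19,0) [heading=0, draw]
FD 6: (19,0) -> (25,0) [heading=0, draw]
FD 19: (25,0) -> (44,0) [heading=0, draw]
REPEAT 2 [
  -- iteration 1/2 --
  FD 11: (44,0) -> (55,0) [heading=0, draw]
  LT 180: heading 0 -> 180
  PU: pen up
  FD 16: (55,0) -> (39,0) [heading=180, move]
  -- iteration 2/2 --
  FD 11: (39,0) -> (28,0) [heading=180, move]
  LT 180: heading 180 -> 0
  PU: pen up
  FD 16: (28,0) -> (44,0) [heading=0, move]
]
PD: pen down
FD 1: (44,0) -> (45,0) [heading=0, draw]
LT 135: heading 0 -> 135
LT 180: heading 135 -> 315
PD: pen down
Final: pos=(45,0), heading=315, 6 segment(s) drawn

Segment endpoints: x in {0, 13, 19, 25, 44, 45, 55}, y in {0, 0, 0}
xmin=0, ymin=0, xmax=55, ymax=0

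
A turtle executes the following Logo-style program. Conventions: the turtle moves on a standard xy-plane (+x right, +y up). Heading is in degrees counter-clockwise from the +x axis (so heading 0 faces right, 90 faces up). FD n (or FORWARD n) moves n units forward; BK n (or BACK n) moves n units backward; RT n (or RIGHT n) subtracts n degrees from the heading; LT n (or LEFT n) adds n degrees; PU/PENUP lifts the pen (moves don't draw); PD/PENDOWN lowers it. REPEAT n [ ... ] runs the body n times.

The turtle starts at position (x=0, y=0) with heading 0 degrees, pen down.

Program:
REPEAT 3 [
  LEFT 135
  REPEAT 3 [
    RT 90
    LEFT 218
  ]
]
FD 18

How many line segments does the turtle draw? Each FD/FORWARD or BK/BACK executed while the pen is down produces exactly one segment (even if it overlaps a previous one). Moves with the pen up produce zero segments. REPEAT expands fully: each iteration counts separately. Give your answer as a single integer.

Answer: 1

Derivation:
Executing turtle program step by step:
Start: pos=(0,0), heading=0, pen down
REPEAT 3 [
  -- iteration 1/3 --
  LT 135: heading 0 -> 135
  REPEAT 3 [
    -- iteration 1/3 --
    RT 90: heading 135 -> 45
    LT 218: heading 45 -> 263
    -- iteration 2/3 --
    RT 90: heading 263 -> 173
    LT 218: heading 173 -> 31
    -- iteration 3/3 --
    RT 90: heading 31 -> 301
    LT 218: heading 301 -> 159
  ]
  -- iteration 2/3 --
  LT 135: heading 159 -> 294
  REPEAT 3 [
    -- iteration 1/3 --
    RT 90: heading 294 -> 204
    LT 218: heading 204 -> 62
    -- iteration 2/3 --
    RT 90: heading 62 -> 332
    LT 218: heading 332 -> 190
    -- iteration 3/3 --
    RT 90: heading 190 -> 100
    LT 218: heading 100 -> 318
  ]
  -- iteration 3/3 --
  LT 135: heading 318 -> 93
  REPEAT 3 [
    -- iteration 1/3 --
    RT 90: heading 93 -> 3
    LT 218: heading 3 -> 221
    -- iteration 2/3 --
    RT 90: heading 221 -> 131
    LT 218: heading 131 -> 349
    -- iteration 3/3 --
    RT 90: heading 349 -> 259
    LT 218: heading 259 -> 117
  ]
]
FD 18: (0,0) -> (-8.172,16.038) [heading=117, draw]
Final: pos=(-8.172,16.038), heading=117, 1 segment(s) drawn
Segments drawn: 1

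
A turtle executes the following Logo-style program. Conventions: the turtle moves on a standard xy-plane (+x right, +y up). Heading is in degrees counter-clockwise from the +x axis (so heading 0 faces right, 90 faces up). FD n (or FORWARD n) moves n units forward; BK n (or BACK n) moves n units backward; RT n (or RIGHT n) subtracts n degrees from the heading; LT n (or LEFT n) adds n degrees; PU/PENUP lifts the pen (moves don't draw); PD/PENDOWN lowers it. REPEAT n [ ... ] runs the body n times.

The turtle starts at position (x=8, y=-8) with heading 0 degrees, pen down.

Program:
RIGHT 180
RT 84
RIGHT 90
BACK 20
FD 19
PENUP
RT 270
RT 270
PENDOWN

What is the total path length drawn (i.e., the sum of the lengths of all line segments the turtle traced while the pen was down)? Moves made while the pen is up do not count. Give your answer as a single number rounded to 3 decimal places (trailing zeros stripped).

Answer: 39

Derivation:
Executing turtle program step by step:
Start: pos=(8,-8), heading=0, pen down
RT 180: heading 0 -> 180
RT 84: heading 180 -> 96
RT 90: heading 96 -> 6
BK 20: (8,-8) -> (-11.89,-10.091) [heading=6, draw]
FD 19: (-11.89,-10.091) -> (7.005,-8.105) [heading=6, draw]
PU: pen up
RT 270: heading 6 -> 96
RT 270: heading 96 -> 186
PD: pen down
Final: pos=(7.005,-8.105), heading=186, 2 segment(s) drawn

Segment lengths:
  seg 1: (8,-8) -> (-11.89,-10.091), length = 20
  seg 2: (-11.89,-10.091) -> (7.005,-8.105), length = 19
Total = 39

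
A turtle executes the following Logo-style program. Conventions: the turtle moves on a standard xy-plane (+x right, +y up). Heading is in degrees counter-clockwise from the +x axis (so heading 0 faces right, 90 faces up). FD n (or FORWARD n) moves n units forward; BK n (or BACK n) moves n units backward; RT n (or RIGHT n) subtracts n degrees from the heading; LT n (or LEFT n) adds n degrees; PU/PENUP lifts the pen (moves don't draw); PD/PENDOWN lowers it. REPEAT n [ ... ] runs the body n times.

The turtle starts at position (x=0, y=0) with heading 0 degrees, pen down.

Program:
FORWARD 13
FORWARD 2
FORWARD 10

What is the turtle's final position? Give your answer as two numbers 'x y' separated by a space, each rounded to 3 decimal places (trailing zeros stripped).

Executing turtle program step by step:
Start: pos=(0,0), heading=0, pen down
FD 13: (0,0) -> (13,0) [heading=0, draw]
FD 2: (13,0) -> (15,0) [heading=0, draw]
FD 10: (15,0) -> (25,0) [heading=0, draw]
Final: pos=(25,0), heading=0, 3 segment(s) drawn

Answer: 25 0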